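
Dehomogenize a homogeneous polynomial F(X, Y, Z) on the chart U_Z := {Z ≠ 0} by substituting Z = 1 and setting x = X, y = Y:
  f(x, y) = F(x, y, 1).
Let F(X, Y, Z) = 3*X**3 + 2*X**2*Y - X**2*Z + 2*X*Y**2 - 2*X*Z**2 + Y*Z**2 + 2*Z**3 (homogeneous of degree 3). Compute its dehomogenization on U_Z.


f(x, y) = 3*x**3 + 2*x**2*y - x**2 + 2*x*y**2 - 2*x + y + 2

On U_Z we set Z = 1. Each monomial c·X^i·Y^j·Z^k in F becomes c·x^i·y^j·1^k = c·x^i·y^j.
Substituting Z = 1: F(X, Y, 1) = 3*x**3 + 2*x**2*y - x**2 + 2*x*y**2 - 2*x + y + 2.
Note: deg(f) ≤ deg(F) = 3; strict inequality happens when F is divisible by Z (lost terms).


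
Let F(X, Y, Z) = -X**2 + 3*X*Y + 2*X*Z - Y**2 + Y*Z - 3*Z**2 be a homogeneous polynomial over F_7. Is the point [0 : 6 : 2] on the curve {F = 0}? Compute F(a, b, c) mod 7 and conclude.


F(0,6,2) ≡ 6 (mod 7); P is NOT on the curve.

Evaluate F(0, 6, 2) term-by-term (mod 7).
  -X**2 ↦ -1·0·1·1 = 0
  3*X*Y ↦ 3·0·6·1 = 0
  2*X*Z ↦ 2·0·1·2 = 0
  -Y**2 ↦ -1·1·36·1 = -36
  Y*Z ↦ 1·1·6·2 = 12
  -3*Z**2 ↦ -3·1·1·4 = -12
Sum: F(0, 6, 2) = (0) + (0) + (0) + (-36) + (12) + (-12) = -36.
Reducing mod 7: -36 ≡ 6 (mod 7).
Since F(a, b, c) ≡ 6 ≠ 0 (mod 7), P does NOT lie on the curve.


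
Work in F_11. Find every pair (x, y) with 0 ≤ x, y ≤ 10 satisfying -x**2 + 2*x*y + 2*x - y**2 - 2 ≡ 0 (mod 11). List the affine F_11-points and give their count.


Affine F_11-points: {(0, 3), (0, 8), (1, 1), (3, 1), (3, 5), (7, 6), (7, 8), (8, 2), (8, 3), (9, 2), (9, 5)}; count = 11.

For each of the 121 pairs (x, y) ∈ F_11², evaluate f(x, y) mod 11. Record the zeros.
  x = 0: [0↦9, 1↦8, 2↦5, 3↦0, 4↦4, 5↦6, 6↦6, 7↦4, 8↦0, 9↦5, 10↦8]  zeros at y ∈ {3, 8}
  x = 1: [0↦10, 1↦0, 2↦10, 3↦7, 4↦2, 5↦6, 6↦8, 7↦8, 8↦6, 9↦2, 10↦7]  zeros at y ∈ {1}
  x = 2: [0↦9, 1↦1, 2↦2, 3↦1, 4↦9, 5↦4, 6↦8, 7↦10, 8↦10, 9↦8, 10↦4]  zeros at y ∈ ∅
  x = 3: [0↦6, 1↦0, 2↦3, 3↦4, 4↦3, 5↦0, 6↦6, 7↦10, 8↦1, 9↦1, 10↦10]  zeros at y ∈ {1, 5}
  x = 4: [0↦1, 1↦8, 2↦2, 3↦5, 4↦6, 5↦5, 6↦2, 7↦8, 8↦1, 9↦3, 10↦3]  zeros at y ∈ ∅
  x = 5: [0↦5, 1↦3, 2↦10, 3↦4, 4↦7, 5↦8, 6↦7, 7↦4, 8↦10, 9↦3, 10↦5]  zeros at y ∈ ∅
  x = 6: [0↦7, 1↦7, 2↦5, 3↦1, 4↦6, 5↦9, 6↦10, 7↦9, 8↦6, 9↦1, 10↦5]  zeros at y ∈ ∅
  x = 7: [0↦7, 1↦9, 2↦9, 3↦7, 4↦3, 5↦8, 6↦0, 7↦1, 8↦0, 9↦8, 10↦3]  zeros at y ∈ {6, 8}
  x = 8: [0↦5, 1↦9, 2↦0, 3↦0, 4↦9, 5↦5, 6↦10, 7↦2, 8↦3, 9↦2, 10↦10]  zeros at y ∈ {2, 3}
  x = 9: [0↦1, 1↦7, 2↦0, 3↦2, 4↦2, 5↦0, 6↦7, 7↦1, 8↦4, 9↦5, 10↦4]  zeros at y ∈ {2, 5}
  x = 10: [0↦6, 1↦3, 2↦9, 3↦2, 4↦4, 5↦4, 6↦2, 7↦9, 8↦3, 9↦6, 10↦7]  zeros at y ∈ ∅
Collecting zeros: affine points = {(0, 3), (0, 8), (1, 1), (3, 1), (3, 5), (7, 6), (7, 8), (8, 2), (8, 3), (9, 2), (9, 5)}.
Total count |C(F_11)_aff| = 11.


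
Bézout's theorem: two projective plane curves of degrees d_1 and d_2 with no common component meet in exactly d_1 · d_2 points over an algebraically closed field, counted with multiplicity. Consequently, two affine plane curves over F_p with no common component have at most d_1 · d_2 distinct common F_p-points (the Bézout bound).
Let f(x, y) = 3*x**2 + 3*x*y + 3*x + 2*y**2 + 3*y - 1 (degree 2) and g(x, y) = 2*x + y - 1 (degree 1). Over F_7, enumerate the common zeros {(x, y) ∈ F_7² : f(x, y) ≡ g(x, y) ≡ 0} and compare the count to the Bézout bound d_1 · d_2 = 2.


Common zeros: ∅; count = 0; Bézout bound = 2.

deg(f) = 2, deg(g) = 1, so Bézout bound = 2.
Scan x ∈ F_7. For each x, list the y ∈ F_7 with f(x, y) ≡ 0 and those with g(x, y) ≡ 0 (mod 7); the common zeros in that column are the intersection.
  x = 0: f ≡ 0 at y ∈ ∅; g ≡ 0 at y ∈ {1}; common: ∅.
  x = 1: f ≡ 0 at y ∈ ∅; g ≡ 0 at y ∈ {6}; common: ∅.
  x = 2: f ≡ 0 at y ∈ {1, 5}; g ≡ 0 at y ∈ {4}; common: ∅.
  x = 3: f ≡ 0 at y ∈ {0, 1}; g ≡ 0 at y ∈ {2}; common: ∅.
  x = 4: f ≡ 0 at y ∈ ∅; g ≡ 0 at y ∈ {0}; common: ∅.
  x = 5: f ≡ 0 at y ∈ {2, 3}; g ≡ 0 at y ∈ {5}; common: ∅.
  x = 6: f ≡ 0 at y ∈ {2, 5}; g ≡ 0 at y ∈ {3}; common: ∅.
Collecting: common zeros = ∅, so the count is 0.
Comparison with the Bézout bound: 0 ≤ 2 = deg(f)·deg(g), as expected for curves with no common component (the affine F_7-count falls short of the bound because intersections may lie at infinity, over extension fields, or carry multiplicity).


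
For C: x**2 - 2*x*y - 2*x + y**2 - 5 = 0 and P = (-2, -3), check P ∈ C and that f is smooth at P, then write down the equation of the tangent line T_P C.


Tangent line at P: -2*y - 6 = 0.

Step 1: f(-2, -3) = 0, so P lies on C.
Step 2: partial derivatives
  f_x(x, y) = 2*x - 2*y - 2, f_y(x, y) = -2*x + 2*y.
  f_x(P) = 0, f_y(P) = -2 (gradient nonzero, so P is smooth).
Step 3: tangent line at P: 0·(x − -2) + -2·(y − -3) = 0.
Expanding: -2*y - 6 = 0.


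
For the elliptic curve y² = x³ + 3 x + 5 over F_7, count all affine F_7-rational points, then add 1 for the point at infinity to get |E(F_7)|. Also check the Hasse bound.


Affine points = {(1, 3), (1, 4), (4, 2), (4, 5), (6, 1), (6, 6)}; affine count = 6; |E(F_7)| = 7.

Discriminant check: Δ ∝ 4a³ + 27b² = 4·3³ + 27·5² = 4·27 + 27·25 ≡ 6 (mod 7). Nonzero ⇒ E is nonsingular.
For each x ∈ F_7, compute rhs = x³ + 3·x + 5 mod 7, then count y ∈ F_7 with y² ≡ rhs.
  x = 0: rhs = 5, matching y values: none (0 points).
  x = 1: rhs = 2, matching y values: 3, 4 (2 points).
  x = 2: rhs = 5, matching y values: none (0 points).
  x = 3: rhs = 6, matching y values: none (0 points).
  x = 4: rhs = 4, matching y values: 2, 5 (2 points).
  x = 5: rhs = 5, matching y values: none (0 points).
  x = 6: rhs = 1, matching y values: 1, 6 (2 points).
Total affine count: 6.
Full point count |E(F_7)| = 6 + 1 = 7.
Hasse bound: |7 − (7+1)| = |-1| = 1 ≤ 2√7 ≈ 5.2915 ✓.


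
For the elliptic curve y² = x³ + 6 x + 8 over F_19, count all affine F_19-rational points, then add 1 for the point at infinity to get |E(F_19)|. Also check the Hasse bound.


Affine points = {(2, 3), (2, 16), (4, 1), (4, 18), (5, 7), (5, 12), (8, 6), (8, 13), (10, 2), (10, 17), (14, 9), (14, 10), (16, 1), (16, 18), (17, 8), (17, 11), (18, 1), (18, 18)}; affine count = 18; |E(F_19)| = 19.

Discriminant check: Δ ∝ 4a³ + 27b² = 4·6³ + 27·8² = 4·216 + 27·64 ≡ 8 (mod 19). Nonzero ⇒ E is nonsingular.
For each x ∈ F_19, compute rhs = x³ + 6·x + 8 mod 19, then count y ∈ F_19 with y² ≡ rhs.
  x = 0: rhs = 8, matching y values: none (0 points).
  x = 1: rhs = 15, matching y values: none (0 points).
  x = 2: rhs = 9, matching y values: 3, 16 (2 points).
  x = 3: rhs = 15, matching y values: none (0 points).
  x = 4: rhs = 1, matching y values: 1, 18 (2 points).
  x = 5: rhs = 11, matching y values: 7, 12 (2 points).
  x = 6: rhs = 13, matching y values: none (0 points).
  x = 7: rhs = 13, matching y values: none (0 points).
  x = 8: rhs = 17, matching y values: 6, 13 (2 points).
  x = 9: rhs = 12, matching y values: none (0 points).
  x = 10: rhs = 4, matching y values: 2, 17 (2 points).
  x = 11: rhs = 18, matching y values: none (0 points).
  x = 12: rhs = 3, matching y values: none (0 points).
  x = 13: rhs = 3, matching y values: none (0 points).
  x = 14: rhs = 5, matching y values: 9, 10 (2 points).
  x = 15: rhs = 15, matching y values: none (0 points).
  x = 16: rhs = 1, matching y values: 1, 18 (2 points).
  x = 17: rhs = 7, matching y values: 8, 11 (2 points).
  x = 18: rhs = 1, matching y values: 1, 18 (2 points).
Total affine count: 18.
Full point count |E(F_19)| = 18 + 1 = 19.
Hasse bound: |19 − (19+1)| = |-1| = 1 ≤ 2√19 ≈ 8.7178 ✓.


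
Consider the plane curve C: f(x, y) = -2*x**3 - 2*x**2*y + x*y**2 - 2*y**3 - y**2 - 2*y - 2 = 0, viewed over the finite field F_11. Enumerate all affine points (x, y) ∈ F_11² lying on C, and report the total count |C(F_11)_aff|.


Affine F_11-points: {(0, 4), (2, 9), (7, 2), (8, 4), (10, 0), (10, 4), (10, 6)}; count = 7.

For each of the 121 pairs (x, y) ∈ F_11², evaluate f(x, y) mod 11. Record the zeros.
  x = 0: [0↦9, 1↦4, 2↦7, 3↦6, 4↦0, 5↦10, 6↦2, 7↦8, 8↦5, 9↦3, 10↦1]  zeros at y ∈ {4}
  x = 1: [0↦7, 1↦1, 2↦5, 3↦7, 4↦6, 5↦1, 6↦2, 7↦8, 8↦7, 9↦9, 10↦2]  zeros at y ∈ ∅
  x = 2: [0↦4, 1↦4, 2↦5, 3↦6, 4↦6, 5↦4, 6↦10, 7↦1, 8↦9, 9↦0, 10↦6]  zeros at y ∈ {9}
  x = 3: [0↦10, 1↦1, 2↦6, 3↦2, 4↦10, 5↦7, 6↦3, 7↦8, 8↦10, 9↦8, 10↦1]  zeros at y ∈ ∅
  x = 4: [0↦2, 1↦2, 2↦7, 3↦5, 4↦6, 5↦9, 6↦2, 7↦6, 8↦9, 9↦10, 10↦8]  zeros at y ∈ ∅
  x = 5: [0↦1, 1↦6, 2↦7, 3↦3, 4↦4, 5↦9, 6↦6, 7↦5, 8↦5, 9↦5, 10↦4]  zeros at y ∈ ∅
  x = 6: [0↦6, 1↦1, 2↦5, 3↦6, 4↦3, 5↦6, 6↦3, 7↦4, 8↦8, 9↦3, 10↦10]  zeros at y ∈ ∅
  x = 7: [0↦5, 1↦8, 2↦0, 3↦2, 4↦2, 5↦10, 6↦3, 7↦2, 8↦6, 9↦3, 10↦3]  zeros at y ∈ {2}
  x = 8: [0↦8, 1↦4, 2↦2, 3↦1, 4↦0, 5↦9, 6↦5, 7↦9, 8↦9, 9↦4, 10↦4]  zeros at y ∈ {4}
  x = 9: [0↦3, 1↦10, 2↦10, 3↦2, 4↦7, 5↦2, 6↦8, 7↦2, 8↦5, 9↦5, 10↦1]  zeros at y ∈ ∅
  x = 10: [0↦0, 1↦3, 2↦1, 3↦4, 4↦0, 5↦10, 6↦0, 7↦2, 8↦4, 9↦5, 10↦4]  zeros at y ∈ {0, 4, 6}
Collecting zeros: affine points = {(0, 4), (2, 9), (7, 2), (8, 4), (10, 0), (10, 4), (10, 6)}.
Total count |C(F_11)_aff| = 7.


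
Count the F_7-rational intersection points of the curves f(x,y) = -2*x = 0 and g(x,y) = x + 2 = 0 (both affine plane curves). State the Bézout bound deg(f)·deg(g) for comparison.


Common zeros: ∅; count = 0; Bézout bound = 1.

deg(f) = 1, deg(g) = 1, so Bézout bound = 1.
Scan x ∈ F_7. For each x, list the y ∈ F_7 with f(x, y) ≡ 0 and those with g(x, y) ≡ 0 (mod 7); the common zeros in that column are the intersection.
  x = 0: f ≡ 0 at y ∈ {0, 1, 2, 3, 4, 5, 6}; g ≡ 0 at y ∈ ∅; common: ∅.
  x = 1: f ≡ 0 at y ∈ ∅; g ≡ 0 at y ∈ ∅; common: ∅.
  x = 2: f ≡ 0 at y ∈ ∅; g ≡ 0 at y ∈ ∅; common: ∅.
  x = 3: f ≡ 0 at y ∈ ∅; g ≡ 0 at y ∈ ∅; common: ∅.
  x = 4: f ≡ 0 at y ∈ ∅; g ≡ 0 at y ∈ ∅; common: ∅.
  x = 5: f ≡ 0 at y ∈ ∅; g ≡ 0 at y ∈ {0, 1, 2, 3, 4, 5, 6}; common: ∅.
  x = 6: f ≡ 0 at y ∈ ∅; g ≡ 0 at y ∈ ∅; common: ∅.
Collecting: common zeros = ∅, so the count is 0.
Comparison with the Bézout bound: 0 ≤ 1 = deg(f)·deg(g), as expected for curves with no common component (the affine F_7-count falls short of the bound because intersections may lie at infinity, over extension fields, or carry multiplicity).


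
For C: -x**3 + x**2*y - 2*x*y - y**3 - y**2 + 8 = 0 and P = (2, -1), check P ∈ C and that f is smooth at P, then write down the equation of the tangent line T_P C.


Tangent line at P: -14*x - y + 27 = 0.

Step 1: f(2, -1) = 0, so P lies on C.
Step 2: partial derivatives
  f_x(x, y) = -3*x**2 + 2*x*y - 2*y, f_y(x, y) = x**2 - 2*x - 3*y**2 - 2*y.
  f_x(P) = -14, f_y(P) = -1 (gradient nonzero, so P is smooth).
Step 3: tangent line at P: -14·(x − 2) + -1·(y − -1) = 0.
Expanding: -14*x - y + 27 = 0.


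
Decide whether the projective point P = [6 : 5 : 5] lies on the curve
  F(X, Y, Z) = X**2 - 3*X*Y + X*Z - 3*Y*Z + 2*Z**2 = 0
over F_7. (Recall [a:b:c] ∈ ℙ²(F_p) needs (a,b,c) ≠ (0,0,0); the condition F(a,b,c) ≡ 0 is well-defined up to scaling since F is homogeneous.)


F(6,5,5) ≡ 0 (mod 7); P is on the curve.

Evaluate F(6, 5, 5) term-by-term (mod 7).
  X**2 ↦ 1·36·1·1 = 36
  -3*X*Y ↦ -3·6·5·1 = -90
  X*Z ↦ 1·6·1·5 = 30
  -3*Y*Z ↦ -3·1·5·5 = -75
  2*Z**2 ↦ 2·1·1·25 = 50
Sum: F(6, 5, 5) = (36) + (-90) + (30) + (-75) + (50) = -49.
Reducing mod 7: -49 ≡ 0 (mod 7).
Since F(a, b, c) ≡ 0 (mod 7), P lies on the curve.


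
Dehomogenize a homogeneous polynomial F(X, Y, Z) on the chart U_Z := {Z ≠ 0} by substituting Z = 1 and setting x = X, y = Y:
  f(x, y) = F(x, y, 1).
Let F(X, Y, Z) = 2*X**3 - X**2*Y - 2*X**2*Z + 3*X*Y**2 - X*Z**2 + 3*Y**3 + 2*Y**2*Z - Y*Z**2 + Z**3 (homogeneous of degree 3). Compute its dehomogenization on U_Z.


f(x, y) = 2*x**3 - x**2*y - 2*x**2 + 3*x*y**2 - x + 3*y**3 + 2*y**2 - y + 1

On U_Z we set Z = 1. Each monomial c·X^i·Y^j·Z^k in F becomes c·x^i·y^j·1^k = c·x^i·y^j.
Substituting Z = 1: F(X, Y, 1) = 2*x**3 - x**2*y - 2*x**2 + 3*x*y**2 - x + 3*y**3 + 2*y**2 - y + 1.
Note: deg(f) ≤ deg(F) = 3; strict inequality happens when F is divisible by Z (lost terms).


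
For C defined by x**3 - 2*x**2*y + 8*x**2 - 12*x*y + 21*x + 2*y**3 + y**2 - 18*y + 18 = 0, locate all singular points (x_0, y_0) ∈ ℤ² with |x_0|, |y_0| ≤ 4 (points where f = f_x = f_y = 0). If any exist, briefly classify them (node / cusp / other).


Singular points: {(-3, 0)}; classification: node.

Compute partial derivatives:
  f_x = 3*x**2 - 4*x*y + 16*x - 12*y + 21.
  f_y = -2*x**2 - 12*x + 6*y**2 + 2*y - 18.
Scan x_0 ∈ {−4, ..., 4}. For each x_0, f_y(x_0, y) is a polynomial in y; find its integer roots y ∈ {−4, ..., 4}, then test f_x and f at those candidates.
  x = -4: f_y(-4, y) = 6*y**2 + 2*y - 2; no integer root y with |y| ≤ 4.
  x = -3: f_y(-3, y) = 6*y**2 + 2*y; vanishes at y ∈ {0}. (-3, 0): f_x = 0, f = 0 — SINGULAR.
  x = -2: f_y(-2, y) = 6*y**2 + 2*y - 2; no integer root y with |y| ≤ 4.
  x = -1: f_y(-1, y) = 6*y**2 + 2*y - 8; vanishes at y ∈ {1}. (-1, 1): f_x = 0 but f = -1 ≠ 0.
  x = 0: f_y(0, y) = 6*y**2 + 2*y - 18; no integer root y with |y| ≤ 4.
  x = 1: f_y(1, y) = 6*y**2 + 2*y - 32; no integer root y with |y| ≤ 4.
  x = 2: f_y(2, y) = 6*y**2 + 2*y - 50; no integer root y with |y| ≤ 4.
  x = 3: f_y(3, y) = 6*y**2 + 2*y - 72; no integer root y with |y| ≤ 4.
  x = 4: f_y(4, y) = 6*y**2 + 2*y - 98; no integer root y with |y| ≤ 4.
Only singular point on the grid: (-3, 0).
Classify: substitute x = -3 + u, y = 0 + v and expand: f = u**3 - 2*u**2*v - u**2 + 2*v**3 + v**2.
No constant or linear terms (consistent with a singular point). Quadratic part: -u**2 + v**2. Cubic part: u**3 - 2*u**2*v + 2*v**3.
The quadratic part v**2 - u**2 = (v − u)(v + u) splits into two distinct linear factors, so there are two distinct tangent lines y − 0 = ±(x − -3) — this is a node (ordinary double point).
Classification: node.


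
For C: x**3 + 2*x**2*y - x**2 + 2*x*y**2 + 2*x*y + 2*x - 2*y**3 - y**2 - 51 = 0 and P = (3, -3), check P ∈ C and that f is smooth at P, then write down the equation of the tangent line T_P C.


Tangent line at P: -x - 60*y - 177 = 0.

Step 1: f(3, -3) = 0, so P lies on C.
Step 2: partial derivatives
  f_x(x, y) = 3*x**2 + 4*x*y - 2*x + 2*y**2 + 2*y + 2, f_y(x, y) = 2*x**2 + 4*x*y + 2*x - 6*y**2 - 2*y.
  f_x(P) = -1, f_y(P) = -60 (gradient nonzero, so P is smooth).
Step 3: tangent line at P: -1·(x − 3) + -60·(y − -3) = 0.
Expanding: -x - 60*y - 177 = 0.


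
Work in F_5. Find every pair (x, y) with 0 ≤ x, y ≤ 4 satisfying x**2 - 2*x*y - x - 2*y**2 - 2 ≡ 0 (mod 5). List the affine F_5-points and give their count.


Affine F_5-points: {(0, 2), (0, 3), (2, 0), (2, 3), (4, 0), (4, 1)}; count = 6.

For each of the 25 pairs (x, y) ∈ F_5², evaluate f(x, y) mod 5. Record the zeros.
  x = 0: [0↦3, 1↦1, 2↦0, 3↦0, 4↦1]  zeros at y ∈ {2, 3}
  x = 1: [0↦3, 1↦4, 2↦1, 3↦4, 4↦3]  zeros at y ∈ ∅
  x = 2: [0↦0, 1↦4, 2↦4, 3↦0, 4↦2]  zeros at y ∈ {0, 3}
  x = 3: [0↦4, 1↦1, 2↦4, 3↦3, 4↦3]  zeros at y ∈ ∅
  x = 4: [0↦0, 1↦0, 2↦1, 3↦3, 4↦1]  zeros at y ∈ {0, 1}
Collecting zeros: affine points = {(0, 2), (0, 3), (2, 0), (2, 3), (4, 0), (4, 1)}.
Total count |C(F_5)_aff| = 6.


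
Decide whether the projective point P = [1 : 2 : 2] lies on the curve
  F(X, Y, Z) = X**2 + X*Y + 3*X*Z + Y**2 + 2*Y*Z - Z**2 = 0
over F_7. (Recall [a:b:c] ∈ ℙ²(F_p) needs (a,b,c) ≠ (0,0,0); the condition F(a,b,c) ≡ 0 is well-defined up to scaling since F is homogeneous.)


F(1,2,2) ≡ 3 (mod 7); P is NOT on the curve.

Evaluate F(1, 2, 2) term-by-term (mod 7).
  X**2 ↦ 1·1·1·1 = 1
  X*Y ↦ 1·1·2·1 = 2
  3*X*Z ↦ 3·1·1·2 = 6
  Y**2 ↦ 1·1·4·1 = 4
  2*Y*Z ↦ 2·1·2·2 = 8
  -Z**2 ↦ -1·1·1·4 = -4
Sum: F(1, 2, 2) = (1) + (2) + (6) + (4) + (8) + (-4) = 17.
Reducing mod 7: 17 ≡ 3 (mod 7).
Since F(a, b, c) ≡ 3 ≠ 0 (mod 7), P does NOT lie on the curve.


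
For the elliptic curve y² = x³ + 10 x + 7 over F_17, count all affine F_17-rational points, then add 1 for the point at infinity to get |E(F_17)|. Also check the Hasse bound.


Affine points = {(1, 1), (1, 16), (2, 1), (2, 16), (3, 8), (3, 9), (4, 3), (4, 14), (8, 2), (8, 15), (10, 6), (10, 11), (12, 6), (12, 11), (14, 1), (14, 16), (15, 8), (15, 9), (16, 8), (16, 9)}; affine count = 20; |E(F_17)| = 21.

Discriminant check: Δ ∝ 4a³ + 27b² = 4·10³ + 27·7² = 4·1000 + 27·49 ≡ 2 (mod 17). Nonzero ⇒ E is nonsingular.
For each x ∈ F_17, compute rhs = x³ + 10·x + 7 mod 17, then count y ∈ F_17 with y² ≡ rhs.
  x = 0: rhs = 7, matching y values: none (0 points).
  x = 1: rhs = 1, matching y values: 1, 16 (2 points).
  x = 2: rhs = 1, matching y values: 1, 16 (2 points).
  x = 3: rhs = 13, matching y values: 8, 9 (2 points).
  x = 4: rhs = 9, matching y values: 3, 14 (2 points).
  x = 5: rhs = 12, matching y values: none (0 points).
  x = 6: rhs = 11, matching y values: none (0 points).
  x = 7: rhs = 12, matching y values: none (0 points).
  x = 8: rhs = 4, matching y values: 2, 15 (2 points).
  x = 9: rhs = 10, matching y values: none (0 points).
  x = 10: rhs = 2, matching y values: 6, 11 (2 points).
  x = 11: rhs = 3, matching y values: none (0 points).
  x = 12: rhs = 2, matching y values: 6, 11 (2 points).
  x = 13: rhs = 5, matching y values: none (0 points).
  x = 14: rhs = 1, matching y values: 1, 16 (2 points).
  x = 15: rhs = 13, matching y values: 8, 9 (2 points).
  x = 16: rhs = 13, matching y values: 8, 9 (2 points).
Total affine count: 20.
Full point count |E(F_17)| = 20 + 1 = 21.
Hasse bound: |21 − (17+1)| = |3| = 3 ≤ 2√17 ≈ 8.2462 ✓.


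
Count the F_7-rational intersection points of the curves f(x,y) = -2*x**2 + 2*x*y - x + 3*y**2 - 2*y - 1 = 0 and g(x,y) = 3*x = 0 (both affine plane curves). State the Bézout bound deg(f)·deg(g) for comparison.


Common zeros: {(0, 1), (0, 2)}; count = 2; Bézout bound = 2.

deg(f) = 2, deg(g) = 1, so Bézout bound = 2.
Scan x ∈ F_7. For each x, list the y ∈ F_7 with f(x, y) ≡ 0 and those with g(x, y) ≡ 0 (mod 7); the common zeros in that column are the intersection.
  x = 0: f ≡ 0 at y ∈ {1, 2}; g ≡ 0 at y ∈ {0, 1, 2, 3, 4, 5, 6}; common: {1, 2}.
  x = 1: f ≡ 0 at y ∈ ∅; g ≡ 0 at y ∈ ∅; common: ∅.
  x = 2: f ≡ 0 at y ∈ ∅; g ≡ 0 at y ∈ ∅; common: ∅.
  x = 3: f ≡ 0 at y ∈ {4}; g ≡ 0 at y ∈ ∅; common: ∅.
  x = 4: f ≡ 0 at y ∈ {1, 4}; g ≡ 0 at y ∈ ∅; common: ∅.
  x = 5: f ≡ 0 at y ∈ {0, 2}; g ≡ 0 at y ∈ ∅; common: ∅.
  x = 6: f ≡ 0 at y ∈ ∅; g ≡ 0 at y ∈ ∅; common: ∅.
Collecting: common zeros = {(0, 1), (0, 2)}, so the count is 2.
Comparison with the Bézout bound: 2 ≤ 2 = deg(f)·deg(g), as expected for curves with no common component (the bound is attained).


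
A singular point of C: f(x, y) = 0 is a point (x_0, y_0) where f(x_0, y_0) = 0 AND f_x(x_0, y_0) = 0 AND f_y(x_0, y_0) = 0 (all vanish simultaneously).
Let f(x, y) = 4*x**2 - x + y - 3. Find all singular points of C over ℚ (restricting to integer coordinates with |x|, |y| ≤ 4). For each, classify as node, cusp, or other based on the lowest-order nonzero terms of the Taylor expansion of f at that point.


No singular points in the scanned grid; C is smooth there.

Compute partial derivatives:
  f_x = 8*x - 1.
  f_y = 1.
f_y = 1 is a nonzero constant, so f_y never vanishes: no point (x, y) can satisfy f = f_x = f_y = 0. In particular no (x, y) ∈ {−4, ..., 4}² is singular; the curve is smooth.


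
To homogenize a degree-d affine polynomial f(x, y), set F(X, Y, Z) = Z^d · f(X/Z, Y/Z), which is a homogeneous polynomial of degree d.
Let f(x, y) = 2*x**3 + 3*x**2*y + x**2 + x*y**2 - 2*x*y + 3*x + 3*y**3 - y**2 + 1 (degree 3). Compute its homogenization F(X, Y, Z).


F(X, Y, Z) = 2*X**3 + 3*X**2*Y + X**2*Z + X*Y**2 - 2*X*Y*Z + 3*X*Z**2 + 3*Y**3 - Y**2*Z + Z**3

deg(f) = 3.
Substitute x = X/Z, y = Y/Z into f, then multiply by Z^3.
  monomial 2·x^3·y^0 ↦ 2·X^3·Y^0·Z^0.
  monomial 3·x^2·y^1 ↦ 3·X^2·Y^1·Z^0.
  monomial 1·x^2·y^0 ↦ 1·X^2·Y^0·Z^1.
  monomial 1·x^1·y^2 ↦ 1·X^1·Y^2·Z^0.
  monomial -2·x^1·y^1 ↦ -2·X^1·Y^1·Z^1.
  monomial 3·x^1·y^0 ↦ 3·X^1·Y^0·Z^2.
  monomial 3·x^0·y^3 ↦ 3·X^0·Y^3·Z^0.
  monomial -1·x^0·y^2 ↦ -1·X^0·Y^2·Z^1.
  monomial 1·x^0·y^0 ↦ 1·X^0·Y^0·Z^3.
Collecting: F(X, Y, Z) = 2*X**3 + 3*X**2*Y + X**2*Z + X*Y**2 - 2*X*Y*Z + 3*X*Z**2 + 3*Y**3 - Y**2*Z + Z**3.


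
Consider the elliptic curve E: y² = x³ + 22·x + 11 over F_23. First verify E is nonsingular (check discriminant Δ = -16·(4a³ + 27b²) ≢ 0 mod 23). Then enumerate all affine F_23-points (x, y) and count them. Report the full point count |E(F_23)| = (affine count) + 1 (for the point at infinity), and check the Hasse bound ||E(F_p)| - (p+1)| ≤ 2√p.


Affine points = {(3, 9), (3, 14), (4, 5), (4, 18), (5, 4), (5, 19), (7, 5), (7, 18), (8, 3), (8, 20), (9, 8), (9, 15), (10, 9), (10, 14), (12, 5), (12, 18), (14, 2), (14, 21), (15, 6), (15, 17), (17, 10), (17, 13), (18, 11), (18, 12)}; affine count = 24; |E(F_23)| = 25.

Discriminant check: Δ ∝ 4a³ + 27b² = 4·22³ + 27·11² = 4·10648 + 27·121 ≡ 20 (mod 23). Nonzero ⇒ E is nonsingular.
For each x ∈ F_23, compute rhs = x³ + 22·x + 11 mod 23, then count y ∈ F_23 with y² ≡ rhs.
  x = 0: rhs = 11, matching y values: none (0 points).
  x = 1: rhs = 11, matching y values: none (0 points).
  x = 2: rhs = 17, matching y values: none (0 points).
  x = 3: rhs = 12, matching y values: 9, 14 (2 points).
  x = 4: rhs = 2, matching y values: 5, 18 (2 points).
  x = 5: rhs = 16, matching y values: 4, 19 (2 points).
  x = 6: rhs = 14, matching y values: none (0 points).
  x = 7: rhs = 2, matching y values: 5, 18 (2 points).
  x = 8: rhs = 9, matching y values: 3, 20 (2 points).
  x = 9: rhs = 18, matching y values: 8, 15 (2 points).
  x = 10: rhs = 12, matching y values: 9, 14 (2 points).
  x = 11: rhs = 20, matching y values: none (0 points).
  x = 12: rhs = 2, matching y values: 5, 18 (2 points).
  x = 13: rhs = 10, matching y values: none (0 points).
  x = 14: rhs = 4, matching y values: 2, 21 (2 points).
  x = 15: rhs = 13, matching y values: 6, 17 (2 points).
  x = 16: rhs = 20, matching y values: none (0 points).
  x = 17: rhs = 8, matching y values: 10, 13 (2 points).
  x = 18: rhs = 6, matching y values: 11, 12 (2 points).
  x = 19: rhs = 20, matching y values: none (0 points).
  x = 20: rhs = 10, matching y values: none (0 points).
  x = 21: rhs = 5, matching y values: none (0 points).
  x = 22: rhs = 11, matching y values: none (0 points).
Total affine count: 24.
Full point count |E(F_23)| = 24 + 1 = 25.
Hasse bound: |25 − (23+1)| = |1| = 1 ≤ 2√23 ≈ 9.5917 ✓.


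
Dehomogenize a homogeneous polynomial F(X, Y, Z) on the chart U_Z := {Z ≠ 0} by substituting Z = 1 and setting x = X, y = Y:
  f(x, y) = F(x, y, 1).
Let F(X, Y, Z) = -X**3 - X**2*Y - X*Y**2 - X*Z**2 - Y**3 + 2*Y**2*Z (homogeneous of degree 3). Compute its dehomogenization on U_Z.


f(x, y) = -x**3 - x**2*y - x*y**2 - x - y**3 + 2*y**2

On U_Z we set Z = 1. Each monomial c·X^i·Y^j·Z^k in F becomes c·x^i·y^j·1^k = c·x^i·y^j.
Substituting Z = 1: F(X, Y, 1) = -x**3 - x**2*y - x*y**2 - x - y**3 + 2*y**2.
Note: deg(f) ≤ deg(F) = 3; strict inequality happens when F is divisible by Z (lost terms).


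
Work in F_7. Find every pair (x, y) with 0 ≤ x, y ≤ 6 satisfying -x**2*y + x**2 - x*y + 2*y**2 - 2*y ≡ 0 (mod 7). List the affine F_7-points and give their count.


Affine F_7-points: {(0, 0), (0, 1), (1, 3), (1, 6), (2, 5), (2, 6)}; count = 6.

For each of the 49 pairs (x, y) ∈ F_7², evaluate f(x, y) mod 7. Record the zeros.
  x = 0: [0↦0, 1↦0, 2↦4, 3↦5, 4↦3, 5↦5, 6↦4]  zeros at y ∈ {0, 1}
  x = 1: [0↦1, 1↦6, 2↦1, 3↦0, 4↦3, 5↦3, 6↦0]  zeros at y ∈ {3, 6}
  x = 2: [0↦4, 1↦5, 2↦3, 3↦5, 4↦4, 5↦0, 6↦0]  zeros at y ∈ {5, 6}
  x = 3: [0↦2, 1↦4, 2↦3, 3↦6, 4↦6, 5↦3, 6↦4]  zeros at y ∈ ∅
  x = 4: [0↦2, 1↦3, 2↦1, 3↦3, 4↦2, 5↦5, 6↦5]  zeros at y ∈ ∅
  x = 5: [0↦4, 1↦2, 2↦4, 3↦3, 4↦6, 5↦6, 6↦3]  zeros at y ∈ ∅
  x = 6: [0↦1, 1↦1, 2↦5, 3↦6, 4↦4, 5↦6, 6↦5]  zeros at y ∈ ∅
Collecting zeros: affine points = {(0, 0), (0, 1), (1, 3), (1, 6), (2, 5), (2, 6)}.
Total count |C(F_7)_aff| = 6.


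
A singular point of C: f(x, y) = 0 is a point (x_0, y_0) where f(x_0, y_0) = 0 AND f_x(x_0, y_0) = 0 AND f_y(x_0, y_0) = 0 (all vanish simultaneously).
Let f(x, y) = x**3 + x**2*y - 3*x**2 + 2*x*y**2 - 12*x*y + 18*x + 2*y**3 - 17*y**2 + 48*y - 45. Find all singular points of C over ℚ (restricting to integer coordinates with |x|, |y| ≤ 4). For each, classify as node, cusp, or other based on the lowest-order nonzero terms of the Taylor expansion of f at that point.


Singular points: {(0, 3)}; classification: cusp.

Compute partial derivatives:
  f_x = 3*x**2 + 2*x*y - 6*x + 2*y**2 - 12*y + 18.
  f_y = x**2 + 4*x*y - 12*x + 6*y**2 - 34*y + 48.
Scan x_0 ∈ {−4, ..., 4}. For each x_0, f_y(x_0, y) is a polynomial in y; find its integer roots y ∈ {−4, ..., 4}, then test f_x and f at those candidates.
  x = -4: f_y(-4, y) = 6*y**2 - 50*y + 112; no integer root y with |y| ≤ 4.
  x = -3: f_y(-3, y) = 6*y**2 - 46*y + 93; no integer root y with |y| ≤ 4.
  x = -2: f_y(-2, y) = 6*y**2 - 42*y + 76; no integer root y with |y| ≤ 4.
  x = -1: f_y(-1, y) = 6*y**2 - 38*y + 61; no integer root y with |y| ≤ 4.
  x = 0: f_y(0, y) = 6*y**2 - 34*y + 48; vanishes at y ∈ {3}. (0, 3): f_x = 0, f = 0 — SINGULAR.
  x = 1: f_y(1, y) = 6*y**2 - 30*y + 37; no integer root y with |y| ≤ 4.
  x = 2: f_y(2, y) = 6*y**2 - 26*y + 28; vanishes at y ∈ {2}. (2, 2): f_x = 10 ≠ 0.
  x = 3: f_y(3, y) = 6*y**2 - 22*y + 21; no integer root y with |y| ≤ 4.
  x = 4: f_y(4, y) = 6*y**2 - 18*y + 16; no integer root y with |y| ≤ 4.
Only singular point on the grid: (0, 3).
Classify: substitute x = 0 + u, y = 3 + v and expand: f = u**3 + u**2*v + 2*u*v**2 + 2*v**3 + v**2.
No constant or linear terms (consistent with a singular point). Quadratic part: v**2. Cubic part: u**3 + u**2*v + 2*u*v**2 + 2*v**3.
The quadratic part v**2 is a perfect square, so there is a single (double) tangent line v = 0, i.e. y = 3. Restricting the cubic part to that line (v = 0) leaves u**3 ≠ 0, so f is not divisible by v and the branch is v² ≈ -u**3 to lowest order — this is a cusp.
Classification: cusp.


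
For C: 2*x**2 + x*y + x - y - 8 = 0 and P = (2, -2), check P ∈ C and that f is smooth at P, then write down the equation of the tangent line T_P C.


Tangent line at P: 7*x + y - 12 = 0.

Step 1: f(2, -2) = 0, so P lies on C.
Step 2: partial derivatives
  f_x(x, y) = 4*x + y + 1, f_y(x, y) = x - 1.
  f_x(P) = 7, f_y(P) = 1 (gradient nonzero, so P is smooth).
Step 3: tangent line at P: 7·(x − 2) + 1·(y − -2) = 0.
Expanding: 7*x + y - 12 = 0.


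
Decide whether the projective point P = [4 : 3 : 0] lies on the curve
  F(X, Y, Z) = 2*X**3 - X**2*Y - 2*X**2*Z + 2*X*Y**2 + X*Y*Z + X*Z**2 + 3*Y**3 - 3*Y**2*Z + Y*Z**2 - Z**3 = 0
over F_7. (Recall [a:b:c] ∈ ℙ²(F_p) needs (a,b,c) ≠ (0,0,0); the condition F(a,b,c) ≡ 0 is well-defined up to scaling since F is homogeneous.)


F(4,3,0) ≡ 2 (mod 7); P is NOT on the curve.

Evaluate F(4, 3, 0) term-by-term (mod 7).
  2*X**3 ↦ 2·64·1·1 = 128
  -X**2*Y ↦ -1·16·3·1 = -48
  -2*X**2*Z ↦ -2·16·1·0 = 0
  2*X*Y**2 ↦ 2·4·9·1 = 72
  X*Y*Z ↦ 1·4·3·0 = 0
  X*Z**2 ↦ 1·4·1·0 = 0
  3*Y**3 ↦ 3·1·27·1 = 81
  -3*Y**2*Z ↦ -3·1·9·0 = 0
  Y*Z**2 ↦ 1·1·3·0 = 0
  -Z**3 ↦ -1·1·1·0 = 0
Sum: F(4, 3, 0) = (128) + (-48) + (0) + (72) + (0) + (0) + (81) + (0) + (0) + (0) = 233.
Reducing mod 7: 233 ≡ 2 (mod 7).
Since F(a, b, c) ≡ 2 ≠ 0 (mod 7), P does NOT lie on the curve.


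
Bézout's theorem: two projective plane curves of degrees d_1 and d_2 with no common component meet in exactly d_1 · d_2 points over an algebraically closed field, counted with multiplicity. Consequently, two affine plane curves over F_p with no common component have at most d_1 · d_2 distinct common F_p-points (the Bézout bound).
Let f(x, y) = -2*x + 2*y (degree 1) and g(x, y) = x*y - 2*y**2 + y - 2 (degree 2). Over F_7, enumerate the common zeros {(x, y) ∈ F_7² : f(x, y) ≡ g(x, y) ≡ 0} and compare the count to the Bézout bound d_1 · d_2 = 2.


Common zeros: {(4, 4)}; count = 1; Bézout bound = 2.

deg(f) = 1, deg(g) = 2, so Bézout bound = 2.
Scan x ∈ F_7. For each x, list the y ∈ F_7 with f(x, y) ≡ 0 and those with g(x, y) ≡ 0 (mod 7); the common zeros in that column are the intersection.
  x = 0: f ≡ 0 at y ∈ {0}; g ≡ 0 at y ∈ ∅; common: ∅.
  x = 1: f ≡ 0 at y ∈ {1}; g ≡ 0 at y ∈ {3, 5}; common: ∅.
  x = 2: f ≡ 0 at y ∈ {2}; g ≡ 0 at y ∈ {6}; common: ∅.
  x = 3: f ≡ 0 at y ∈ {3}; g ≡ 0 at y ∈ {1}; common: ∅.
  x = 4: f ≡ 0 at y ∈ {4}; g ≡ 0 at y ∈ {2, 4}; common: {4}.
  x = 5: f ≡ 0 at y ∈ {5}; g ≡ 0 at y ∈ ∅; common: ∅.
  x = 6: f ≡ 0 at y ∈ {6}; g ≡ 0 at y ∈ ∅; common: ∅.
Collecting: common zeros = {(4, 4)}, so the count is 1.
Comparison with the Bézout bound: 1 ≤ 2 = deg(f)·deg(g), as expected for curves with no common component (the affine F_7-count falls short of the bound because intersections may lie at infinity, over extension fields, or carry multiplicity).


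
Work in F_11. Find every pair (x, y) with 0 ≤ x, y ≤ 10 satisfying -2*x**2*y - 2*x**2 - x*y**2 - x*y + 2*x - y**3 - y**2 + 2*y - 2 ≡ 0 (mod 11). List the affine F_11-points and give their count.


Affine F_11-points: {(0, 6), (1, 9), (2, 10), (4, 1), (5, 6), (7, 1), (8, 4), (9, 3), (10, 4), (10, 9)}; count = 10.

For each of the 121 pairs (x, y) ∈ F_11², evaluate f(x, y) mod 11. Record the zeros.
  x = 0: [0↦9, 1↦9, 2↦1, 3↦1, 4↦3, 5↦1, 6↦0, 7↦5, 8↦10, 9↦9, 10↦7]  zeros at y ∈ {6}
  x = 1: [0↦9, 1↦5, 2↦2, 3↦5, 4↦8, 5↦5, 6↦1, 7↦1, 8↦10, 9↦0, 10↦9]  zeros at y ∈ {9}
  x = 2: [0↦5, 1↦4, 2↦2, 3↦4, 4↦4, 5↦7, 6↦7, 7↦9, 8↦7, 9↦6, 10↦0]  zeros at y ∈ {10}
  x = 3: [0↦8, 1↦6, 2↦1, 3↦9, 4↦2, 5↦7, 6↦7, 7↦7, 8↦1, 9↦5, 10↦2]  zeros at y ∈ ∅
  x = 4: [0↦7, 1↦0, 2↦10, 3↦9, 4↦2, 5↦5, 6↦1, 7↦6, 8↦3, 9↦8, 10↦4]  zeros at y ∈ {1}
  x = 5: [0↦2, 1↦8, 2↦7, 3↦4, 4↦4, 5↦1, 6↦0, 7↦6, 8↦2, 9↦4, 10↦6]  zeros at y ∈ {6}
  x = 6: [0↦4, 1↦8, 2↦3, 3↦5, 4↦8, 5↦6, 6↦4, 7↦7, 8↦9, 9↦4, 10↦8]  zeros at y ∈ ∅
  x = 7: [0↦2, 1↦0, 2↦9, 3↦1, 4↦3, 5↦9, 6↦2, 7↦9, 8↦2, 9↦8, 10↦10]  zeros at y ∈ {1}
  x = 8: [0↦7, 1↦6, 2↦3, 3↦3, 4↦0, 5↦10, 6↦5, 7↦1, 8↦3, 9↦5, 10↦1]  zeros at y ∈ {4}
  x = 9: [0↦8, 1↦4, 2↦7, 3↦0, 4↦10, 5↦9, 6↦2, 7↦5, 8↦1, 9↦6, 10↦3]  zeros at y ∈ {3}
  x = 10: [0↦5, 1↦5, 2↦10, 3↦3, 4↦0, 5↦6, 6↦4, 7↦10, 8↦7, 9↦0, 10↦5]  zeros at y ∈ {4, 9}
Collecting zeros: affine points = {(0, 6), (1, 9), (2, 10), (4, 1), (5, 6), (7, 1), (8, 4), (9, 3), (10, 4), (10, 9)}.
Total count |C(F_11)_aff| = 10.


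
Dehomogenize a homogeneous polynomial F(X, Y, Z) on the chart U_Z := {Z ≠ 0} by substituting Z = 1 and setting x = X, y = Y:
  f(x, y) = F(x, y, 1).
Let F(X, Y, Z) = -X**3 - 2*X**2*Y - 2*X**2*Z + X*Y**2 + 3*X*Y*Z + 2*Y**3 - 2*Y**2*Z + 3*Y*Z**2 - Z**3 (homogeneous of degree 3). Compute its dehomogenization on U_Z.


f(x, y) = -x**3 - 2*x**2*y - 2*x**2 + x*y**2 + 3*x*y + 2*y**3 - 2*y**2 + 3*y - 1

On U_Z we set Z = 1. Each monomial c·X^i·Y^j·Z^k in F becomes c·x^i·y^j·1^k = c·x^i·y^j.
Substituting Z = 1: F(X, Y, 1) = -x**3 - 2*x**2*y - 2*x**2 + x*y**2 + 3*x*y + 2*y**3 - 2*y**2 + 3*y - 1.
Note: deg(f) ≤ deg(F) = 3; strict inequality happens when F is divisible by Z (lost terms).


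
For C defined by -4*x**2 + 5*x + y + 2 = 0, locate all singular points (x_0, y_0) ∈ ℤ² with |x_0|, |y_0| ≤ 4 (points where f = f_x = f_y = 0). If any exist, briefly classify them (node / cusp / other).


No singular points in the scanned grid; C is smooth there.

Compute partial derivatives:
  f_x = 5 - 8*x.
  f_y = 1.
f_y = 1 is a nonzero constant, so f_y never vanishes: no point (x, y) can satisfy f = f_x = f_y = 0. In particular no (x, y) ∈ {−4, ..., 4}² is singular; the curve is smooth.


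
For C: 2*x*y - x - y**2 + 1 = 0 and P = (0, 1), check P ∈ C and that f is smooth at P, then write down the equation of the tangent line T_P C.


Tangent line at P: x - 2*y + 2 = 0.

Step 1: f(0, 1) = 0, so P lies on C.
Step 2: partial derivatives
  f_x(x, y) = 2*y - 1, f_y(x, y) = 2*x - 2*y.
  f_x(P) = 1, f_y(P) = -2 (gradient nonzero, so P is smooth).
Step 3: tangent line at P: 1·(x − 0) + -2·(y − 1) = 0.
Expanding: x - 2*y + 2 = 0.


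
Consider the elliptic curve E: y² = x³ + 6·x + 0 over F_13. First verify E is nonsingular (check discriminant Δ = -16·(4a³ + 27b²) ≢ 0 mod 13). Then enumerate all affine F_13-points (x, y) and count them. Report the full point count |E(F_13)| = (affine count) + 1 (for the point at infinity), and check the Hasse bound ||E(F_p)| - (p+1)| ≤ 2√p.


Affine points = {(0, 0), (4, 6), (4, 7), (5, 5), (5, 8), (8, 1), (8, 12), (9, 4), (9, 9)}; affine count = 9; |E(F_13)| = 10.

Discriminant check: Δ ∝ 4a³ + 27b² = 4·6³ + 27·0² = 4·216 + 27·0 ≡ 6 (mod 13). Nonzero ⇒ E is nonsingular.
For each x ∈ F_13, compute rhs = x³ + 6·x + 0 mod 13, then count y ∈ F_13 with y² ≡ rhs.
  x = 0: rhs = 0, matching y values: 0 (1 points).
  x = 1: rhs = 7, matching y values: none (0 points).
  x = 2: rhs = 7, matching y values: none (0 points).
  x = 3: rhs = 6, matching y values: none (0 points).
  x = 4: rhs = 10, matching y values: 6, 7 (2 points).
  x = 5: rhs = 12, matching y values: 5, 8 (2 points).
  x = 6: rhs = 5, matching y values: none (0 points).
  x = 7: rhs = 8, matching y values: none (0 points).
  x = 8: rhs = 1, matching y values: 1, 12 (2 points).
  x = 9: rhs = 3, matching y values: 4, 9 (2 points).
  x = 10: rhs = 7, matching y values: none (0 points).
  x = 11: rhs = 6, matching y values: none (0 points).
  x = 12: rhs = 6, matching y values: none (0 points).
Total affine count: 9.
Full point count |E(F_13)| = 9 + 1 = 10.
Hasse bound: |10 − (13+1)| = |-4| = 4 ≤ 2√13 ≈ 7.2111 ✓.


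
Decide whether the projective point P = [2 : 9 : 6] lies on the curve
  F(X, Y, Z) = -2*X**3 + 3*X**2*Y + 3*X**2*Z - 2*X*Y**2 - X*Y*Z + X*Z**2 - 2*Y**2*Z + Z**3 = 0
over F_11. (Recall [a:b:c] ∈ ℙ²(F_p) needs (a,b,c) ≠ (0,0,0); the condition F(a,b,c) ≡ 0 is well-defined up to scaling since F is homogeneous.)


F(2,9,6) ≡ 5 (mod 11); P is NOT on the curve.

Evaluate F(2, 9, 6) term-by-term (mod 11).
  -2*X**3 ↦ -2·8·1·1 = -16
  3*X**2*Y ↦ 3·4·9·1 = 108
  3*X**2*Z ↦ 3·4·1·6 = 72
  -2*X*Y**2 ↦ -2·2·81·1 = -324
  -X*Y*Z ↦ -1·2·9·6 = -108
  X*Z**2 ↦ 1·2·1·36 = 72
  -2*Y**2*Z ↦ -2·1·81·6 = -972
  Z**3 ↦ 1·1·1·216 = 216
Sum: F(2, 9, 6) = (-16) + (108) + (72) + (-324) + (-108) + (72) + (-972) + (216) = -952.
Reducing mod 11: -952 ≡ 5 (mod 11).
Since F(a, b, c) ≡ 5 ≠ 0 (mod 11), P does NOT lie on the curve.


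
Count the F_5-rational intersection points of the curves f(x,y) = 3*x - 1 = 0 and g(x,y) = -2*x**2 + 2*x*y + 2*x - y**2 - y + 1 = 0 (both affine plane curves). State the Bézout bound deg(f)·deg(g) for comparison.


Common zeros: ∅; count = 0; Bézout bound = 2.

deg(f) = 1, deg(g) = 2, so Bézout bound = 2.
Scan x ∈ F_5. For each x, list the y ∈ F_5 with f(x, y) ≡ 0 and those with g(x, y) ≡ 0 (mod 5); the common zeros in that column are the intersection.
  x = 0: f ≡ 0 at y ∈ ∅; g ≡ 0 at y ∈ {2}; common: ∅.
  x = 1: f ≡ 0 at y ∈ ∅; g ≡ 0 at y ∈ {3}; common: ∅.
  x = 2: f ≡ 0 at y ∈ {0, 1, 2, 3, 4}; g ≡ 0 at y ∈ ∅; common: ∅.
  x = 3: f ≡ 0 at y ∈ ∅; g ≡ 0 at y ∈ {2, 3}; common: ∅.
  x = 4: f ≡ 0 at y ∈ ∅; g ≡ 0 at y ∈ ∅; common: ∅.
Collecting: common zeros = ∅, so the count is 0.
Comparison with the Bézout bound: 0 ≤ 2 = deg(f)·deg(g), as expected for curves with no common component (the affine F_5-count falls short of the bound because intersections may lie at infinity, over extension fields, or carry multiplicity).


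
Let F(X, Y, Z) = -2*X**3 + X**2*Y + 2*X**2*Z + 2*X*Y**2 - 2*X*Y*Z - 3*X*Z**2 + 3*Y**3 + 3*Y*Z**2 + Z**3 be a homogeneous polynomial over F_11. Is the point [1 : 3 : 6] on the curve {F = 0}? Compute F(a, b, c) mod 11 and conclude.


F(1,3,6) ≡ 2 (mod 11); P is NOT on the curve.

Evaluate F(1, 3, 6) term-by-term (mod 11).
  -2*X**3 ↦ -2·1·1·1 = -2
  X**2*Y ↦ 1·1·3·1 = 3
  2*X**2*Z ↦ 2·1·1·6 = 12
  2*X*Y**2 ↦ 2·1·9·1 = 18
  -2*X*Y*Z ↦ -2·1·3·6 = -36
  -3*X*Z**2 ↦ -3·1·1·36 = -108
  3*Y**3 ↦ 3·1·27·1 = 81
  3*Y*Z**2 ↦ 3·1·3·36 = 324
  Z**3 ↦ 1·1·1·216 = 216
Sum: F(1, 3, 6) = (-2) + (3) + (12) + (18) + (-36) + (-108) + (81) + (324) + (216) = 508.
Reducing mod 11: 508 ≡ 2 (mod 11).
Since F(a, b, c) ≡ 2 ≠ 0 (mod 11), P does NOT lie on the curve.


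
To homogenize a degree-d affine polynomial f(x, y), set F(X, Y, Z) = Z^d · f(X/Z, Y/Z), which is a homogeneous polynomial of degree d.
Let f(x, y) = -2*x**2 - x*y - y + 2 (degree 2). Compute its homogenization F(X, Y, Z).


F(X, Y, Z) = -2*X**2 - X*Y - Y*Z + 2*Z**2

deg(f) = 2.
Substitute x = X/Z, y = Y/Z into f, then multiply by Z^2.
  monomial -2·x^2·y^0 ↦ -2·X^2·Y^0·Z^0.
  monomial -1·x^1·y^1 ↦ -1·X^1·Y^1·Z^0.
  monomial -1·x^0·y^1 ↦ -1·X^0·Y^1·Z^1.
  monomial 2·x^0·y^0 ↦ 2·X^0·Y^0·Z^2.
Collecting: F(X, Y, Z) = -2*X**2 - X*Y - Y*Z + 2*Z**2.


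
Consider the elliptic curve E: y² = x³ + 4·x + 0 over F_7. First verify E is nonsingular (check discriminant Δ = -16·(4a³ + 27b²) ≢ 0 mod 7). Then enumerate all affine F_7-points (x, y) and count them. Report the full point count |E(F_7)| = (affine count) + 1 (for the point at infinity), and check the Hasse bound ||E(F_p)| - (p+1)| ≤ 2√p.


Affine points = {(0, 0), (2, 3), (2, 4), (3, 2), (3, 5), (6, 3), (6, 4)}; affine count = 7; |E(F_7)| = 8.

Discriminant check: Δ ∝ 4a³ + 27b² = 4·4³ + 27·0² = 4·64 + 27·0 ≡ 4 (mod 7). Nonzero ⇒ E is nonsingular.
For each x ∈ F_7, compute rhs = x³ + 4·x + 0 mod 7, then count y ∈ F_7 with y² ≡ rhs.
  x = 0: rhs = 0, matching y values: 0 (1 points).
  x = 1: rhs = 5, matching y values: none (0 points).
  x = 2: rhs = 2, matching y values: 3, 4 (2 points).
  x = 3: rhs = 4, matching y values: 2, 5 (2 points).
  x = 4: rhs = 3, matching y values: none (0 points).
  x = 5: rhs = 5, matching y values: none (0 points).
  x = 6: rhs = 2, matching y values: 3, 4 (2 points).
Total affine count: 7.
Full point count |E(F_7)| = 7 + 1 = 8.
Hasse bound: |8 − (7+1)| = |0| = 0 ≤ 2√7 ≈ 5.2915 ✓.


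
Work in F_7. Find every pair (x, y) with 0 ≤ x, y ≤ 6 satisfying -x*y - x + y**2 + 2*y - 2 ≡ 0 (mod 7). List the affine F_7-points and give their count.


Affine F_7-points: {(2, 2), (2, 5), (3, 4), (4, 1), (5, 0), (5, 3)}; count = 6.

For each of the 49 pairs (x, y) ∈ F_7², evaluate f(x, y) mod 7. Record the zeros.
  x = 0: [0↦5, 1↦1, 2↦6, 3↦6, 4↦1, 5↦5, 6↦4]  zeros at y ∈ ∅
  x = 1: [0↦4, 1↦6, 2↦3, 3↦2, 4↦3, 5↦6, 6↦4]  zeros at y ∈ ∅
  x = 2: [0↦3, 1↦4, 2↦0, 3↦5, 4↦5, 5↦0, 6↦4]  zeros at y ∈ {2, 5}
  x = 3: [0↦2, 1↦2, 2↦4, 3↦1, 4↦0, 5↦1, 6↦4]  zeros at y ∈ {4}
  x = 4: [0↦1, 1↦0, 2↦1, 3↦4, 4↦2, 5↦2, 6↦4]  zeros at y ∈ {1}
  x = 5: [0↦0, 1↦5, 2↦5, 3↦0, 4↦4, 5↦3, 6↦4]  zeros at y ∈ {0, 3}
  x = 6: [0↦6, 1↦3, 2↦2, 3↦3, 4↦6, 5↦4, 6↦4]  zeros at y ∈ ∅
Collecting zeros: affine points = {(2, 2), (2, 5), (3, 4), (4, 1), (5, 0), (5, 3)}.
Total count |C(F_7)_aff| = 6.
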